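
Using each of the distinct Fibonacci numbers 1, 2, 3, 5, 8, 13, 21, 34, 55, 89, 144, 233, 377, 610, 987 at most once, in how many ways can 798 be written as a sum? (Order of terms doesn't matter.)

Each representation comes from the Zeckendorf form by replacing some F_k with F_{k−1} + F_{k−2} where possible.
798 = 610+144+34+8+2 = 610+144+34+5+3+2 = 610+144+21+13+8+2 = 610+89+55+34+8+2 = 377+233+144+34+8+2 = … (11 more), for 16 in all.

16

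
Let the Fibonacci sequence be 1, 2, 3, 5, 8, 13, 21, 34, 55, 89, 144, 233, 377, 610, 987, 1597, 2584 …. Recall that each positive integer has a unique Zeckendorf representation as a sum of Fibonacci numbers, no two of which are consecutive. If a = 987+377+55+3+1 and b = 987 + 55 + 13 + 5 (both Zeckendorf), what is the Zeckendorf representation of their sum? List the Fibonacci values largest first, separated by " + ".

1597 + 610 + 233 + 34 + 8 + 1

The two numbers are 1423 and 1060, so their sum is 2483.
Greedily peel off the largest Fibonacci term at each step:
2483 − 1597 = 886
886 − 610 = 276
276 − 233 = 43
43 − 34 = 9
9 − 8 = 1
1 − 1 = 0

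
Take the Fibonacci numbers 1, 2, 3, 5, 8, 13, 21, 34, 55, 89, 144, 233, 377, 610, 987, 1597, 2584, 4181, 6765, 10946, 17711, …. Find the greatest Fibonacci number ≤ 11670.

10946 ≤ 11670 < 17711, so the largest Fibonacci number not exceeding 11670 is 10946.

10946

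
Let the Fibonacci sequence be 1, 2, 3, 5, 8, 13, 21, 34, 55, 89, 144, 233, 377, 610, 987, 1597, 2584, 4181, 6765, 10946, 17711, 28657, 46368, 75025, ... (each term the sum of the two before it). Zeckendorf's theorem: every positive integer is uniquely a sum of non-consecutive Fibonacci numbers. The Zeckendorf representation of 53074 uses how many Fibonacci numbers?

53074: greatest Fibonacci not exceeding it is 46368, leaving 6706
6706: greatest Fibonacci not exceeding it is 4181, leaving 2525
2525: greatest Fibonacci not exceeding it is 1597, leaving 928
928: greatest Fibonacci not exceeding it is 610, leaving 318
318: greatest Fibonacci not exceeding it is 233, leaving 85
85: greatest Fibonacci not exceeding it is 55, leaving 30
30: greatest Fibonacci not exceeding it is 21, leaving 9
9: greatest Fibonacci not exceeding it is 8, leaving 1
1: greatest Fibonacci not exceeding it is 1, leaving 0
53074 = 46368 + 4181 + 1597 + 610 + 233 + 55 + 21 + 8 + 1, which has 9 terms.

9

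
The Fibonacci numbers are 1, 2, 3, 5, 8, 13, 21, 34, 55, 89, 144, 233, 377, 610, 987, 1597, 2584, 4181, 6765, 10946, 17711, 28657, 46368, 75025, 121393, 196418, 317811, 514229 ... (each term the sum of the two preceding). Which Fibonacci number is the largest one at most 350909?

317811

317811 ≤ 350909 < 514229, so the largest Fibonacci number not exceeding 350909 is 317811.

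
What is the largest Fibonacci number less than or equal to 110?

89

89 ≤ 110 < 144, so the largest Fibonacci number not exceeding 110 is 89.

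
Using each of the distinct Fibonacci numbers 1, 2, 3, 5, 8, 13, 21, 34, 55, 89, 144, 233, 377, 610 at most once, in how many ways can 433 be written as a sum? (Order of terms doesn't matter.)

Starting from the Zeckendorf form and repeatedly splitting a term F_k into F_{k−1} + F_{k−2} (when neither is already used) reaches every representation.
433 = 377+55+1 = 377+34+21+1 = 233+144+55+1 = … (8 more), for 11 in all.

11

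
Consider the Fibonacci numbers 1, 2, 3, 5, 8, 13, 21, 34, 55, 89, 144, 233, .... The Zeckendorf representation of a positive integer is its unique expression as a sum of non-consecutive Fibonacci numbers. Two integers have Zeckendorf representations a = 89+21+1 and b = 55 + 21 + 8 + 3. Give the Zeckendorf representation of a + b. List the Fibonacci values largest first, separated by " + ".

The two numbers are 111 and 87, so their sum is 198.
subtract 144 from 198: 54 remains
subtract 34 from 54: 20 remains
subtract 13 from 20: 7 remains
subtract 5 from 7: 2 remains
subtract 2 from 2: 0 remains

144 + 34 + 13 + 5 + 2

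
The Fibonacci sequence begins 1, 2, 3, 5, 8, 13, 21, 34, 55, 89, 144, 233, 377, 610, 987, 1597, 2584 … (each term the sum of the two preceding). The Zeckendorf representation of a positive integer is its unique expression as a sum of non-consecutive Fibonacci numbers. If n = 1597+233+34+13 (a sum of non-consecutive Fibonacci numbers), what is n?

1877

1597+233+34+13 = 1877.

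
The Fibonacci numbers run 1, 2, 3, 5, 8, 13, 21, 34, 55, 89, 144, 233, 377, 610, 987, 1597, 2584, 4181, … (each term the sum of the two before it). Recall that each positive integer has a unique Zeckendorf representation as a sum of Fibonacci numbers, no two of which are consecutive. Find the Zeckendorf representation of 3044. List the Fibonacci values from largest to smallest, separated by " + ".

Greedily peel off the largest Fibonacci term at each step:
subtract 2584 from 3044: 460 remains
subtract 377 from 460: 83 remains
subtract 55 from 83: 28 remains
subtract 21 from 28: 7 remains
subtract 5 from 7: 2 remains
subtract 2 from 2: 0 remains
So 3044 = 2584 + 377 + 55 + 21 + 5 + 2, with no two terms consecutive in the sequence.

2584 + 377 + 55 + 21 + 5 + 2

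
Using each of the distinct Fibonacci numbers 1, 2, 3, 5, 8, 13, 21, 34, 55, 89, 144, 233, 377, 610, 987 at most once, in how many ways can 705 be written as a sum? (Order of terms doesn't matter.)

Each representation comes from the Zeckendorf form by replacing some F_k with F_{k−1} + F_{k−2} where possible.
705 = 610+89+5+1 = 610+89+3+2+1 = 610+55+34+5+1 = 377+233+89+5+1 = 610+55+34+3+2+1 = … (14 more), for 19 in all.

19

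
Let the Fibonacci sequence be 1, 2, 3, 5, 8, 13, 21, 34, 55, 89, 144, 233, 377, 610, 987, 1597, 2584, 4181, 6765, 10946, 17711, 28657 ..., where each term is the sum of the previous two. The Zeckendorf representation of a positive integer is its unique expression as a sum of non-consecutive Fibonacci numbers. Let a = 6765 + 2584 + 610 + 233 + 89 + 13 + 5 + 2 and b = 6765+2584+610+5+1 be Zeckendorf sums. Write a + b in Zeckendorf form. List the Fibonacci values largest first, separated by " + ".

The two numbers are 10301 and 9965, so their sum is 20266.
subtract 17711 from 20266: 2555 remains
subtract 1597 from 2555: 958 remains
subtract 610 from 958: 348 remains
subtract 233 from 348: 115 remains
subtract 89 from 115: 26 remains
subtract 21 from 26: 5 remains
subtract 5 from 5: 0 remains

17711 + 1597 + 610 + 233 + 89 + 21 + 5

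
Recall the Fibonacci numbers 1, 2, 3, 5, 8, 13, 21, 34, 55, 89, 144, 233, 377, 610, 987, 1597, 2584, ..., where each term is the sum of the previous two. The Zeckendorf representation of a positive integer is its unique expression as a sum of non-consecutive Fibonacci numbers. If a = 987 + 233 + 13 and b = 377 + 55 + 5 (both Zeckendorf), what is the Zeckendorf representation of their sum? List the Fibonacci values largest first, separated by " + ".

The two numbers are 1233 and 437, so their sum is 1670.
Repeatedly subtract the largest Fibonacci number that fits:
take 1597 (≤ 1670); 1670 − 1597 = 73
take 55 (≤ 73); 73 − 55 = 18
take 13 (≤ 18); 18 − 13 = 5
take 5 (≤ 5); 5 − 5 = 0

1597 + 55 + 13 + 5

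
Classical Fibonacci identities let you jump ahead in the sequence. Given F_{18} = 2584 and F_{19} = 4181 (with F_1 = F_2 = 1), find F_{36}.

14930352

By the doubling identity F_{2k} = F_k(2F_{k+1} − F_k): F_{36} = 2584·(2·4181 − 2584) = 2584·5778 = 14930352.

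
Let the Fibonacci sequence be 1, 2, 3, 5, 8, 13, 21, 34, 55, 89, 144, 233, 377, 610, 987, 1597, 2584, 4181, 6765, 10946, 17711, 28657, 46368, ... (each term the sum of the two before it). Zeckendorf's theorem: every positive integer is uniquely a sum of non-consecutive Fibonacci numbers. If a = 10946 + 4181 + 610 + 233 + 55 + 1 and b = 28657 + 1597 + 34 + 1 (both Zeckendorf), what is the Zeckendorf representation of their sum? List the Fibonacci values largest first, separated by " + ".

The two numbers are 16026 and 30289, so their sum is 46315.
subtract 28657 from 46315: 17658 remains
subtract 10946 from 17658: 6712 remains
subtract 4181 from 6712: 2531 remains
subtract 1597 from 2531: 934 remains
subtract 610 from 934: 324 remains
subtract 233 from 324: 91 remains
subtract 89 from 91: 2 remains
subtract 2 from 2: 0 remains

28657 + 10946 + 4181 + 1597 + 610 + 233 + 89 + 2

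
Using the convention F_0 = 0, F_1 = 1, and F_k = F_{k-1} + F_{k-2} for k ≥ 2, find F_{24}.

46368

Iterating the recurrence up to F_{19} = 4181 and F_{18} = 2584:
F_{20} = F_{19} + F_{18} = 4181 + 2584 = 6765
F_{21} = F_{20} + F_{19} = 6765 + 4181 = 10946
F_{22} = F_{21} + F_{20} = 10946 + 6765 = 17711
F_{23} = F_{22} + F_{21} = 17711 + 10946 = 28657
F_{24} = F_{23} + F_{22} = 28657 + 17711 = 46368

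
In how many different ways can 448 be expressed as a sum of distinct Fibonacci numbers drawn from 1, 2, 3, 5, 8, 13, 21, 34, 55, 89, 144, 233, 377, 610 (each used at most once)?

20

Starting from the Zeckendorf form and repeatedly splitting a term F_k into F_{k−1} + F_{k−2} (when neither is already used) reaches every representation.
448 = 377+55+13+3 = 377+55+13+2+1 = 377+55+8+5+3 = … (17 more), for 20 in all.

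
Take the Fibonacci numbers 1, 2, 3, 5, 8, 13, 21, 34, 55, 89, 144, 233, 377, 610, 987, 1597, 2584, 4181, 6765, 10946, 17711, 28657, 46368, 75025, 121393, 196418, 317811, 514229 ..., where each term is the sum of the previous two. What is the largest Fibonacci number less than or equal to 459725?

317811

317811 ≤ 459725 < 514229, so the largest Fibonacci number not exceeding 459725 is 317811.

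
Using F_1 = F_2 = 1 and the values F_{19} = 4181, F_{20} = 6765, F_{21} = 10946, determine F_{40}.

By the addition formula F_{m+n} = F_m F_{n+1} + F_{m−1} F_n with m=20, n=20: F_{40} = 6765·10946 + 4181·6765 = 74049690 + 28284465 = 102334155.

102334155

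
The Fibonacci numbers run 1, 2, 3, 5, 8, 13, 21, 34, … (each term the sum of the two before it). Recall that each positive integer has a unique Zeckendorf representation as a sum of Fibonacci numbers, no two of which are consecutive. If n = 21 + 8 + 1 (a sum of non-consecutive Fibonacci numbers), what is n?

30

21 + 8 + 1 = 30.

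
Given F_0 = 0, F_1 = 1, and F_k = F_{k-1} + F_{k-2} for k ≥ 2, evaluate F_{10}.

Iterating the recurrence up to F_{6} = 8 and F_{5} = 5:
F_{7} = F_{6} + F_{5} = 8 + 5 = 13
F_{8} = F_{7} + F_{6} = 13 + 8 = 21
F_{9} = F_{8} + F_{7} = 21 + 13 = 34
F_{10} = F_{9} + F_{8} = 34 + 21 = 55

55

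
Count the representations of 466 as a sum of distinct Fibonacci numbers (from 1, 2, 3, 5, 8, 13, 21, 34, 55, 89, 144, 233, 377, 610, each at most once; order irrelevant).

10

Each representation comes from the Zeckendorf form by replacing some F_k with F_{k−1} + F_{k−2} where possible.
466 = 377+89 = 377+55+34 = 233+144+89 = … (7 more), for 10 in all.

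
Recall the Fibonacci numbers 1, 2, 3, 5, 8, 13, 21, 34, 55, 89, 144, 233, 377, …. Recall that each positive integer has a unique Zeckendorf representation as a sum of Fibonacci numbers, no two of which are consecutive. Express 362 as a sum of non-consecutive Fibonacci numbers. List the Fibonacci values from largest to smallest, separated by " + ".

Greedily peel off the largest Fibonacci term at each step:
largest Fibonacci ≤ 362 is 233; 362 − 233 = 129
largest Fibonacci ≤ 129 is 89; 129 − 89 = 40
largest Fibonacci ≤ 40 is 34; 40 − 34 = 6
largest Fibonacci ≤ 6 is 5; 6 − 5 = 1
largest Fibonacci ≤ 1 is 1; 1 − 1 = 0
So 362 = 233 + 89 + 34 + 5 + 1, with no two terms consecutive in the sequence.

233 + 89 + 34 + 5 + 1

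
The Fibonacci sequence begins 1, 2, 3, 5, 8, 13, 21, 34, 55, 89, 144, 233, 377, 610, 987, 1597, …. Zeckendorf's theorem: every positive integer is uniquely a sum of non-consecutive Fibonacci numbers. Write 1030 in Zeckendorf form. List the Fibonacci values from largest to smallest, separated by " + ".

987 + 34 + 8 + 1

Repeatedly subtract the largest Fibonacci number that fits:
987 ≤ 1030 < 1597, so take 987; remainder 43
34 ≤ 43 < 55, so take 34; remainder 9
8 ≤ 9 < 13, so take 8; remainder 1
1 ≤ 1 < 2, so take 1; remainder 0
So 1030 = 987 + 34 + 8 + 1, with no two terms consecutive in the sequence.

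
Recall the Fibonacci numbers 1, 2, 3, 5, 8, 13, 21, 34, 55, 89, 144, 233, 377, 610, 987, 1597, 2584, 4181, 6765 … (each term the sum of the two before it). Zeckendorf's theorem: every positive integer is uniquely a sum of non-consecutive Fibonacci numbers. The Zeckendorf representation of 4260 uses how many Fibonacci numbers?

Greedy algorithm:
largest Fibonacci ≤ 4260 is 4181; 4260 − 4181 = 79
largest Fibonacci ≤ 79 is 55; 79 − 55 = 24
largest Fibonacci ≤ 24 is 21; 24 − 21 = 3
largest Fibonacci ≤ 3 is 3; 3 − 3 = 0
4260 = 4181 + 55 + 21 + 3, which has 4 terms.

4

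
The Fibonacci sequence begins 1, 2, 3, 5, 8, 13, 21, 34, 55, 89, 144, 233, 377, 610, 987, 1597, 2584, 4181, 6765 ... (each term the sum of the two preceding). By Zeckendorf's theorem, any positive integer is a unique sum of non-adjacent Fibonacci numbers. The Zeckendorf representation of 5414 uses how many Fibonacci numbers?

4

5414: greatest Fibonacci not exceeding it is 4181, leaving 1233
1233: greatest Fibonacci not exceeding it is 987, leaving 246
246: greatest Fibonacci not exceeding it is 233, leaving 13
13: greatest Fibonacci not exceeding it is 13, leaving 0
5414 = 4181 + 987 + 233 + 13, which has 4 terms.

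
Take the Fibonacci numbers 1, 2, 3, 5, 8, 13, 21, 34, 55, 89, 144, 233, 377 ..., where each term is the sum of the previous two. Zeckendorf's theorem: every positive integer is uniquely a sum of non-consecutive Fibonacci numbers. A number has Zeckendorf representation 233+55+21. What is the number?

233+55+21 = 309.

309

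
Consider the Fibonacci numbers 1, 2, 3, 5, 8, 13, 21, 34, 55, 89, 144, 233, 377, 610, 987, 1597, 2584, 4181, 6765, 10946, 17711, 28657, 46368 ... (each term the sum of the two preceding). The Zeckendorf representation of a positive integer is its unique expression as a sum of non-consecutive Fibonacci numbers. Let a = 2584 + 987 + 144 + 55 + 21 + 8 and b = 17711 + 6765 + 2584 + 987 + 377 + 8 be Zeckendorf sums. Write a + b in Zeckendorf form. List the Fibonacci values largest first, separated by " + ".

The two numbers are 3799 and 28432, so their sum is 32231.
28657 ≤ 32231 < 46368, so take 28657; remainder 3574
2584 ≤ 3574 < 4181, so take 2584; remainder 990
987 ≤ 990 < 1597, so take 987; remainder 3
3 ≤ 3 < 5, so take 3; remainder 0

28657 + 2584 + 987 + 3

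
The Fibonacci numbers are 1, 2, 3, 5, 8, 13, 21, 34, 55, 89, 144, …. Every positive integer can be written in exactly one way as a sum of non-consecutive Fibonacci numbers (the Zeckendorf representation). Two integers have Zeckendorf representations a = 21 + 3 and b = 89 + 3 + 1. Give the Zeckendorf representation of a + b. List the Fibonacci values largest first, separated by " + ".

The two numbers are 24 and 93, so their sum is 117.
largest Fibonacci ≤ 117 is 89; 117 − 89 = 28
largest Fibonacci ≤ 28 is 21; 28 − 21 = 7
largest Fibonacci ≤ 7 is 5; 7 − 5 = 2
largest Fibonacci ≤ 2 is 2; 2 − 2 = 0

89 + 21 + 5 + 2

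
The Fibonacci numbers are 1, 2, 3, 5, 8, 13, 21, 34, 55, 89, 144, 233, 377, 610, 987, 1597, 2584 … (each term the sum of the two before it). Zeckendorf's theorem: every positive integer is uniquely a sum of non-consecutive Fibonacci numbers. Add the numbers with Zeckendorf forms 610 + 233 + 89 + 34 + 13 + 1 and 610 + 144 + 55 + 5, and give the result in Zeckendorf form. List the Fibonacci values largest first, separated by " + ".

The two numbers are 980 and 814, so their sum is 1794.
take 1597 (≤ 1794); 1794 − 1597 = 197
take 144 (≤ 197); 197 − 144 = 53
take 34 (≤ 53); 53 − 34 = 19
take 13 (≤ 19); 19 − 13 = 6
take 5 (≤ 6); 6 − 5 = 1
take 1 (≤ 1); 1 − 1 = 0

1597 + 144 + 34 + 13 + 5 + 1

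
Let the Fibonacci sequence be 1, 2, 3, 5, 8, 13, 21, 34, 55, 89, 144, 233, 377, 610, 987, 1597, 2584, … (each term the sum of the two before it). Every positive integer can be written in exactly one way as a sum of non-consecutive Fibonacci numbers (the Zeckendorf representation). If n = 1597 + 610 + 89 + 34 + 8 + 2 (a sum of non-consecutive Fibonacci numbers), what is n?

2340

1597 + 610 + 89 + 34 + 8 + 2 = 2340.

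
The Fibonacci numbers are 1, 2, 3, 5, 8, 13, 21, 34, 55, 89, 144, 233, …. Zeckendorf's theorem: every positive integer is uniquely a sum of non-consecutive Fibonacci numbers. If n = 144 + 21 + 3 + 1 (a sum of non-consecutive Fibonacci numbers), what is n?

169

144 + 21 + 3 + 1 = 169.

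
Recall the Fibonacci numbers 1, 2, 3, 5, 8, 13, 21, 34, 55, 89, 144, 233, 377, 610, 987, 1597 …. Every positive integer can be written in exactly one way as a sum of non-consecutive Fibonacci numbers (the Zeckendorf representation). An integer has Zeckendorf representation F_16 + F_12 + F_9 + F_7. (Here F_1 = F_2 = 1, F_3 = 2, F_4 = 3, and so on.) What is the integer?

F_16 + F_12 + F_9 + F_7 = 987 + 144 + 34 + 13 = 1178.

1178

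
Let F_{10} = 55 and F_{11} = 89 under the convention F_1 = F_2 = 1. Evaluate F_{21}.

10946

By F_{2k+1} = F_k² + F_{k+1}²: F_{21} = 55² + 89² = 3025 + 7921 = 10946.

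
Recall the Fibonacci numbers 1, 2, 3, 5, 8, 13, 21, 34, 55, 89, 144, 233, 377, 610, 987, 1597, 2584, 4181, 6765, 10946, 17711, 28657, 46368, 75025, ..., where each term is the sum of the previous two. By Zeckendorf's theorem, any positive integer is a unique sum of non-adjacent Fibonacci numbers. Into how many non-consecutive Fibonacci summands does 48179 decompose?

Greedy algorithm:
48179 − 46368 = 1811
1811 − 1597 = 214
214 − 144 = 70
70 − 55 = 15
15 − 13 = 2
2 − 2 = 0
48179 = 46368 + 1597 + 144 + 55 + 13 + 2, which has 6 terms.

6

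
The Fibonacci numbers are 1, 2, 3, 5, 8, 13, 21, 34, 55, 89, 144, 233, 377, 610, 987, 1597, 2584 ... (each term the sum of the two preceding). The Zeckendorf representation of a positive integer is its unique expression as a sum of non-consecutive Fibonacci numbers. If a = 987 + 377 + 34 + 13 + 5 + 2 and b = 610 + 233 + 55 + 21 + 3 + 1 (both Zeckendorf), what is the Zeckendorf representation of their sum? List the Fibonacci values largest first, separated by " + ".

The two numbers are 1418 and 923, so their sum is 2341.
Greedily peel off the largest Fibonacci term at each step:
subtract 1597 from 2341: 744 remains
subtract 610 from 744: 134 remains
subtract 89 from 134: 45 remains
subtract 34 from 45: 11 remains
subtract 8 from 11: 3 remains
subtract 3 from 3: 0 remains

1597 + 610 + 89 + 34 + 8 + 3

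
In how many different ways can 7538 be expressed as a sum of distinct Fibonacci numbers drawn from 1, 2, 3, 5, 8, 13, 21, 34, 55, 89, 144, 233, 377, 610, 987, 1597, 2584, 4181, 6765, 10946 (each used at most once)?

7538 = 6765+610+144+13+5+1 = 6765+610+144+13+3+2+1 = 6765+610+89+55+13+5+1 = 6765+377+233+144+13+5+1 = … (50 more), for 54 in all.

54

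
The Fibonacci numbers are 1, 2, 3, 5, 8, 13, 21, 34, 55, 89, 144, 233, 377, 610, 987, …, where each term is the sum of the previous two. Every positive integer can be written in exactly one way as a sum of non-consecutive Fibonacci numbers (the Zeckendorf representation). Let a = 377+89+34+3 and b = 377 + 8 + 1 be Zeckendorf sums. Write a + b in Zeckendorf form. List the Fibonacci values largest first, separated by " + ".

The two numbers are 503 and 386, so their sum is 889.
largest Fibonacci ≤ 889 is 610; 889 − 610 = 279
largest Fibonacci ≤ 279 is 233; 279 − 233 = 46
largest Fibonacci ≤ 46 is 34; 46 − 34 = 12
largest Fibonacci ≤ 12 is 8; 12 − 8 = 4
largest Fibonacci ≤ 4 is 3; 4 − 3 = 1
largest Fibonacci ≤ 1 is 1; 1 − 1 = 0

610 + 233 + 34 + 8 + 3 + 1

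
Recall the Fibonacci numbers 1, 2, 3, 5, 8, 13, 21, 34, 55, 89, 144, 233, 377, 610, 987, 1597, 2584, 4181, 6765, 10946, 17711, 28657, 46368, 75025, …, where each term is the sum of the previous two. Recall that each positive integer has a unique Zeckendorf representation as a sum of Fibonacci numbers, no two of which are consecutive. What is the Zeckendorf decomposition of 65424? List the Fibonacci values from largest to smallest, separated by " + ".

46368 + 17711 + 987 + 233 + 89 + 34 + 2

65424: greatest Fibonacci not exceeding it is 46368, leaving 19056
19056: greatest Fibonacci not exceeding it is 17711, leaving 1345
1345: greatest Fibonacci not exceeding it is 987, leaving 358
358: greatest Fibonacci not exceeding it is 233, leaving 125
125: greatest Fibonacci not exceeding it is 89, leaving 36
36: greatest Fibonacci not exceeding it is 34, leaving 2
2: greatest Fibonacci not exceeding it is 2, leaving 0
So 65424 = 46368 + 17711 + 987 + 233 + 89 + 34 + 2, with no two terms consecutive in the sequence.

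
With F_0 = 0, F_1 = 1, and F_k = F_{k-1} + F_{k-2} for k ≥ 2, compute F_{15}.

Iterating the recurrence up to F_{9} = 34 and F_{8} = 21:
F_{10} = F_{9} + F_{8} = 34 + 21 = 55
F_{11} = F_{10} + F_{9} = 55 + 34 = 89
F_{12} = F_{11} + F_{10} = 89 + 55 = 144
F_{13} = F_{12} + F_{11} = 144 + 89 = 233
F_{14} = F_{13} + F_{12} = 233 + 144 = 377
F_{15} = F_{14} + F_{13} = 377 + 233 = 610

610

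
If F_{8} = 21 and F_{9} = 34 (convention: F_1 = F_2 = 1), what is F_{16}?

987

By the doubling identity F_{2k} = F_k(2F_{k+1} − F_k): F_{16} = 21·(2·34 − 21) = 21·47 = 987.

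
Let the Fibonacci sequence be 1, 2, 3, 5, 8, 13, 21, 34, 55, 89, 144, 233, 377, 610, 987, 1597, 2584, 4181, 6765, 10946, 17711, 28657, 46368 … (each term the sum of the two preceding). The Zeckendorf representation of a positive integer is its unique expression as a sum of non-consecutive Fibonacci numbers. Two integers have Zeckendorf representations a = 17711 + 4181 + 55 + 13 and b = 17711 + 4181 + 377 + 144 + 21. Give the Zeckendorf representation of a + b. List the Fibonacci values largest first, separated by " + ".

28657 + 10946 + 4181 + 610

The two numbers are 21960 and 22434, so their sum is 44394.
subtract 28657 from 44394: 15737 remains
subtract 10946 from 15737: 4791 remains
subtract 4181 from 4791: 610 remains
subtract 610 from 610: 0 remains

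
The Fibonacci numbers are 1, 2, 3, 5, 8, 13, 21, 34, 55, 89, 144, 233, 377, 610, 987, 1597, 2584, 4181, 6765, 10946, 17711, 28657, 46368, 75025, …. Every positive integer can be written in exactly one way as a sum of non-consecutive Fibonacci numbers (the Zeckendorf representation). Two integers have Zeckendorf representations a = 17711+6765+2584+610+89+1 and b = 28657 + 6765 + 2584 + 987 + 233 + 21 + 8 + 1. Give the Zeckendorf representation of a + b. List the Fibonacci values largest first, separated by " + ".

46368 + 17711 + 2584 + 233 + 89 + 21 + 8 + 2

The two numbers are 27760 and 39256, so their sum is 67016.
Greedy algorithm:
largest Fibonacci ≤ 67016 is 46368; 67016 − 46368 = 20648
largest Fibonacci ≤ 20648 is 17711; 20648 − 17711 = 2937
largest Fibonacci ≤ 2937 is 2584; 2937 − 2584 = 353
largest Fibonacci ≤ 353 is 233; 353 − 233 = 120
largest Fibonacci ≤ 120 is 89; 120 − 89 = 31
largest Fibonacci ≤ 31 is 21; 31 − 21 = 10
largest Fibonacci ≤ 10 is 8; 10 − 8 = 2
largest Fibonacci ≤ 2 is 2; 2 − 2 = 0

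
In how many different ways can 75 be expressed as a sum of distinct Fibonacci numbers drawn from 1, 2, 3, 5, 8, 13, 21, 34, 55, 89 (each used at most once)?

Starting from the Zeckendorf form and repeatedly splitting a term F_k into F_{k−1} + F_{k−2} (when neither is already used) reaches every representation.
75 = 55+13+5+2 = 34+21+13+5+2 — 2 representations.

2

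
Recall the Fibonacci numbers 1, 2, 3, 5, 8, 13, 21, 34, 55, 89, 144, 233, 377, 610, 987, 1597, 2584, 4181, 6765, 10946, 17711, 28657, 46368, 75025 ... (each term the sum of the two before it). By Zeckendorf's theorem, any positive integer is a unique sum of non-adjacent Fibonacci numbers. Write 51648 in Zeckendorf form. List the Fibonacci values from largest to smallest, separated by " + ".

Repeatedly subtract the largest Fibonacci number that fits:
subtract 46368 from 51648: 5280 remains
subtract 4181 from 5280: 1099 remains
subtract 987 from 1099: 112 remains
subtract 89 from 112: 23 remains
subtract 21 from 23: 2 remains
subtract 2 from 2: 0 remains
So 51648 = 46368 + 4181 + 987 + 89 + 21 + 2, with no two terms consecutive in the sequence.

46368 + 4181 + 987 + 89 + 21 + 2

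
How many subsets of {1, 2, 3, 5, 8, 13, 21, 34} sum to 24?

Each representation comes from the Zeckendorf form by replacing some F_k with F_{k−1} + F_{k−2} where possible.
24 = 21+3 = 21+2+1 = 13+8+3 = 13+8+2+1 = … (1 more), for 5 in all.

5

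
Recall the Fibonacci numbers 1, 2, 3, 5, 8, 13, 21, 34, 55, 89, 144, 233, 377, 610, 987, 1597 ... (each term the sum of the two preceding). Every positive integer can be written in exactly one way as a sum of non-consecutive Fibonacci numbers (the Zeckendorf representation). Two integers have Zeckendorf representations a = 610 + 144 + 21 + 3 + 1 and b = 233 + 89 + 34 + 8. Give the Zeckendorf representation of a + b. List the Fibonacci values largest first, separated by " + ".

The two numbers are 779 and 364, so their sum is 1143.
Greedy algorithm:
take 987 (≤ 1143); 1143 − 987 = 156
take 144 (≤ 156); 156 − 144 = 12
take 8 (≤ 12); 12 − 8 = 4
take 3 (≤ 4); 4 − 3 = 1
take 1 (≤ 1); 1 − 1 = 0

987 + 144 + 8 + 3 + 1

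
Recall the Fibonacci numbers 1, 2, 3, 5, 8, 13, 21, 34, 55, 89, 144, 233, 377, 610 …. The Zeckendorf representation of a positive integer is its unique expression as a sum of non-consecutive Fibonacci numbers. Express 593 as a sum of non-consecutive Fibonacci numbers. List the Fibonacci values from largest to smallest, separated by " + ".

377 + 144 + 55 + 13 + 3 + 1

subtract 377 from 593: 216 remains
subtract 144 from 216: 72 remains
subtract 55 from 72: 17 remains
subtract 13 from 17: 4 remains
subtract 3 from 4: 1 remains
subtract 1 from 1: 0 remains
So 593 = 377 + 144 + 55 + 13 + 3 + 1, with no two terms consecutive in the sequence.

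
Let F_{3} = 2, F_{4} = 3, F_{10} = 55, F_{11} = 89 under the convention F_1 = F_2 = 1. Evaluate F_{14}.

377

By the addition formula F_{m+n} = F_m F_{n+1} + F_{m−1} F_n with m=4, n=10: F_{14} = 3·89 + 2·55 = 267 + 110 = 377.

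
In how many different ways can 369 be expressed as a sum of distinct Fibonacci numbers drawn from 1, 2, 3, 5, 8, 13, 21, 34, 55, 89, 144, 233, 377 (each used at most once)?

9

Each representation comes from the Zeckendorf form by replacing some F_k with F_{k−1} + F_{k−2} where possible.
369 = 233+89+34+13 = 233+89+34+8+5 = 233+89+34+8+3+2 = … (6 more), for 9 in all.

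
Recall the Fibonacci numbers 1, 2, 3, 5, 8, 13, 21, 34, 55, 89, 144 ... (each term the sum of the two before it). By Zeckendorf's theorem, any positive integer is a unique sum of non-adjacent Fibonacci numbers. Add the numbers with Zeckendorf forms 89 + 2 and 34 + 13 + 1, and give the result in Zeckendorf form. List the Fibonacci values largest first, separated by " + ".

89 + 34 + 13 + 3

The two numbers are 91 and 48, so their sum is 139.
subtract 89 from 139: 50 remains
subtract 34 from 50: 16 remains
subtract 13 from 16: 3 remains
subtract 3 from 3: 0 remains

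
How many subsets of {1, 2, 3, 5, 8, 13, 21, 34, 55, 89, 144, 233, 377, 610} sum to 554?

3

Starting from the Zeckendorf form and repeatedly splitting a term F_k into F_{k−1} + F_{k−2} (when neither is already used) reaches every representation.
554 = 377+144+21+8+3+1 = 377+89+55+21+8+3+1 = 233+144+89+55+21+8+3+1 — 3 representations.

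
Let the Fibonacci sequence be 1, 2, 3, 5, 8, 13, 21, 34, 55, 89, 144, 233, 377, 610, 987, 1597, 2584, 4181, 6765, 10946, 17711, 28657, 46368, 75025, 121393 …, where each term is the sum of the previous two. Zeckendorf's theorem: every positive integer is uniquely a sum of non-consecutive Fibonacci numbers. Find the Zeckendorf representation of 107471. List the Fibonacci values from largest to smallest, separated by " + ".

75025 + 28657 + 2584 + 987 + 144 + 55 + 13 + 5 + 1

Repeatedly subtract the largest Fibonacci number that fits:
largest Fibonacci ≤ 107471 is 75025; 107471 − 75025 = 32446
largest Fibonacci ≤ 32446 is 28657; 32446 − 28657 = 3789
largest Fibonacci ≤ 3789 is 2584; 3789 − 2584 = 1205
largest Fibonacci ≤ 1205 is 987; 1205 − 987 = 218
largest Fibonacci ≤ 218 is 144; 218 − 144 = 74
largest Fibonacci ≤ 74 is 55; 74 − 55 = 19
largest Fibonacci ≤ 19 is 13; 19 − 13 = 6
largest Fibonacci ≤ 6 is 5; 6 − 5 = 1
largest Fibonacci ≤ 1 is 1; 1 − 1 = 0
So 107471 = 75025 + 28657 + 2584 + 987 + 144 + 55 + 13 + 5 + 1, with no two terms consecutive in the sequence.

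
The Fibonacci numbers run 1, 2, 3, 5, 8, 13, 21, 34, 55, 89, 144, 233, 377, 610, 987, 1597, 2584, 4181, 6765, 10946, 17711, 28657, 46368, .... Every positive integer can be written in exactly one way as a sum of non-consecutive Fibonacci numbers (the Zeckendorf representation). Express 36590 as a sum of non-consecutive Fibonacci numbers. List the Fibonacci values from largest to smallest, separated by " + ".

28657 + 6765 + 987 + 144 + 34 + 3

Greedily peel off the largest Fibonacci term at each step:
take 28657 (≤ 36590); 36590 − 28657 = 7933
take 6765 (≤ 7933); 7933 − 6765 = 1168
take 987 (≤ 1168); 1168 − 987 = 181
take 144 (≤ 181); 181 − 144 = 37
take 34 (≤ 37); 37 − 34 = 3
take 3 (≤ 3); 3 − 3 = 0
So 36590 = 28657 + 6765 + 987 + 144 + 34 + 3, with no two terms consecutive in the sequence.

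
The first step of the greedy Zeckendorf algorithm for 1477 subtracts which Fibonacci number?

987 ≤ 1477 < 1597, so the largest Fibonacci number not exceeding 1477 is 987.

987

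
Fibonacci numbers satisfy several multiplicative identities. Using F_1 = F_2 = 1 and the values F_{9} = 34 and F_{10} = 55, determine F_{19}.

By F_{2k+1} = F_k² + F_{k+1}²: F_{19} = 34² + 55² = 1156 + 3025 = 4181.

4181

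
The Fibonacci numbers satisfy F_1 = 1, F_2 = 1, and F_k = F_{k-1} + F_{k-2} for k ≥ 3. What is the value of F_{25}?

Iterating the recurrence up to F_{20} = 6765 and F_{19} = 4181:
F_{21} = F_{20} + F_{19} = 6765 + 4181 = 10946
F_{22} = F_{21} + F_{20} = 10946 + 6765 = 17711
F_{23} = F_{22} + F_{21} = 17711 + 10946 = 28657
F_{24} = F_{23} + F_{22} = 28657 + 17711 = 46368
F_{25} = F_{24} + F_{23} = 46368 + 28657 = 75025

75025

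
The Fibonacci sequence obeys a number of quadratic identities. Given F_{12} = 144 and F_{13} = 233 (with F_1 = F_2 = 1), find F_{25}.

75025

By F_{2k+1} = F_k² + F_{k+1}²: F_{25} = 144² + 233² = 20736 + 54289 = 75025.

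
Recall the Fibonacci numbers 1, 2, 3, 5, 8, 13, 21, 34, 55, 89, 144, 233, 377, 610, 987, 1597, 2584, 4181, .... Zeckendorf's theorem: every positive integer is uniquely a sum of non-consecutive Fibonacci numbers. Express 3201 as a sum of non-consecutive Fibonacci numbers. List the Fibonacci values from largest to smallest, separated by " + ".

2584 + 610 + 5 + 2

Repeatedly subtract the largest Fibonacci number that fits:
subtract 2584 from 3201: 617 remains
subtract 610 from 617: 7 remains
subtract 5 from 7: 2 remains
subtract 2 from 2: 0 remains
So 3201 = 2584 + 610 + 5 + 2, with no two terms consecutive in the sequence.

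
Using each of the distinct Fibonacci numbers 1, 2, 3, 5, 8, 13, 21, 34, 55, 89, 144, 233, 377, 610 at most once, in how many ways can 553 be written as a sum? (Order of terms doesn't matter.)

Starting from the Zeckendorf form and repeatedly splitting a term F_k into F_{k−1} + F_{k−2} (when neither is already used) reaches every representation.
553 = 377+144+21+8+3 = 377+144+21+8+2+1 = 377+89+55+21+8+3 = … (11 more), for 14 in all.

14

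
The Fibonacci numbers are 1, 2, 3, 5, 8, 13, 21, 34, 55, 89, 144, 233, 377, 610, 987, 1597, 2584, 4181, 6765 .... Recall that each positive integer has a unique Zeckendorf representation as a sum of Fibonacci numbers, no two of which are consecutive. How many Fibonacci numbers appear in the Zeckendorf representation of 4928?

Greedily peel off the largest Fibonacci term at each step:
4928: greatest Fibonacci not exceeding it is 4181, leaving 747
747: greatest Fibonacci not exceeding it is 610, leaving 137
137: greatest Fibonacci not exceeding it is 89, leaving 48
48: greatest Fibonacci not exceeding it is 34, leaving 14
14: greatest Fibonacci not exceeding it is 13, leaving 1
1: greatest Fibonacci not exceeding it is 1, leaving 0
4928 = 4181 + 610 + 89 + 34 + 13 + 1, which has 6 terms.

6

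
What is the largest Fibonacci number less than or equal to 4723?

4181

4181 ≤ 4723 < 6765, so the largest Fibonacci number not exceeding 4723 is 4181.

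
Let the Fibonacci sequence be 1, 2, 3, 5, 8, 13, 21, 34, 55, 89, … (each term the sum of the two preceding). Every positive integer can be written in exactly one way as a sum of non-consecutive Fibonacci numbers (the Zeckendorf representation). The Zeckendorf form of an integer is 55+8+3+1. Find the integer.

67

55+8+3+1 = 67.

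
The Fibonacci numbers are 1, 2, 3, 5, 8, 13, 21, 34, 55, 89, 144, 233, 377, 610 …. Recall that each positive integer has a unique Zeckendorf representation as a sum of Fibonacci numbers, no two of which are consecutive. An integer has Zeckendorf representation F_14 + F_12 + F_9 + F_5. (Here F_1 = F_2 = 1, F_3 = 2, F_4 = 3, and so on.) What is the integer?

F_14 + F_12 + F_9 + F_5 = 377 + 144 + 34 + 5 = 560.

560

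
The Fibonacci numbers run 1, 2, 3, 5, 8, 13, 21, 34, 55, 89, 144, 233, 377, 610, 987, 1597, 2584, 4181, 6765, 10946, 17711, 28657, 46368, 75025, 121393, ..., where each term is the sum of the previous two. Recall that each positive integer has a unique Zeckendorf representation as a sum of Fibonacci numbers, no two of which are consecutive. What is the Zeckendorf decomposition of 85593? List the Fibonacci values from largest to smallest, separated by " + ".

75025 + 6765 + 2584 + 987 + 144 + 55 + 21 + 8 + 3 + 1

Greedily peel off the largest Fibonacci term at each step:
subtract 75025 from 85593: 10568 remains
subtract 6765 from 10568: 3803 remains
subtract 2584 from 3803: 1219 remains
subtract 987 from 1219: 232 remains
subtract 144 from 232: 88 remains
subtract 55 from 88: 33 remains
subtract 21 from 33: 12 remains
subtract 8 from 12: 4 remains
subtract 3 from 4: 1 remains
subtract 1 from 1: 0 remains
So 85593 = 75025 + 6765 + 2584 + 987 + 144 + 55 + 21 + 8 + 3 + 1, with no two terms consecutive in the sequence.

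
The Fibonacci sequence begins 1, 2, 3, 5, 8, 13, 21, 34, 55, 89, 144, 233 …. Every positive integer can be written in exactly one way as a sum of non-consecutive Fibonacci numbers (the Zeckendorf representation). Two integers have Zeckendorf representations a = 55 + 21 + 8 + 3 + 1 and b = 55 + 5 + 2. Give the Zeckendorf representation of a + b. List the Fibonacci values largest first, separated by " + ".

The two numbers are 88 and 62, so their sum is 150.
150: greatest Fibonacci not exceeding it is 144, leaving 6
6: greatest Fibonacci not exceeding it is 5, leaving 1
1: greatest Fibonacci not exceeding it is 1, leaving 0

144 + 5 + 1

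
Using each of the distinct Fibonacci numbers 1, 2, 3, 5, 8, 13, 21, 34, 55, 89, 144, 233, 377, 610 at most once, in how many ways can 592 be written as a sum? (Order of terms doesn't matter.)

Starting from the Zeckendorf form and repeatedly splitting a term F_k into F_{k−1} + F_{k−2} (when neither is already used) reaches every representation.
592 = 377+144+55+13+3 = 377+144+55+13+2+1 = 377+144+55+8+5+3 = … (13 more), for 16 in all.

16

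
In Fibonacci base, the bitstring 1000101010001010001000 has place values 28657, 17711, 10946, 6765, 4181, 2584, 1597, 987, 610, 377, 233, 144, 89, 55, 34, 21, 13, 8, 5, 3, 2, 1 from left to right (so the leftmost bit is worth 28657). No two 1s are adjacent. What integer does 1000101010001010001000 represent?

35173

Summing the place values of the 1 bits: 28657 + 4181 + 1597 + 610 + 89 + 34 + 5 = 35173.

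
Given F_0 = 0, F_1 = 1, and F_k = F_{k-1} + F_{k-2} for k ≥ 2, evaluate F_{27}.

196418

Iterating the recurrence up to F_{21} = 10946 and F_{20} = 6765:
F_{22} = F_{21} + F_{20} = 10946 + 6765 = 17711
F_{23} = F_{22} + F_{21} = 17711 + 10946 = 28657
F_{24} = F_{23} + F_{22} = 28657 + 17711 = 46368
F_{25} = F_{24} + F_{23} = 46368 + 28657 = 75025
F_{26} = F_{25} + F_{24} = 75025 + 46368 = 121393
F_{27} = F_{26} + F_{25} = 121393 + 75025 = 196418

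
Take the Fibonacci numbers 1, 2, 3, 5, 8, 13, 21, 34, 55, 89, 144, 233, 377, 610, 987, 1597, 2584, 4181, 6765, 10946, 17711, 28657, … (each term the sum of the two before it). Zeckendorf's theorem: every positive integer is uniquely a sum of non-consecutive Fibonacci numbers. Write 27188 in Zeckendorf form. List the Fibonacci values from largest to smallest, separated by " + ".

17711 + 6765 + 2584 + 89 + 34 + 5

Repeatedly subtract the largest Fibonacci number that fits:
17711 ≤ 27188 < 28657, so take 17711; remainder 9477
6765 ≤ 9477 < 10946, so take 6765; remainder 2712
2584 ≤ 2712 < 4181, so take 2584; remainder 128
89 ≤ 128 < 144, so take 89; remainder 39
34 ≤ 39 < 55, so take 34; remainder 5
5 ≤ 5 < 8, so take 5; remainder 0
So 27188 = 17711 + 6765 + 2584 + 89 + 34 + 5, with no two terms consecutive in the sequence.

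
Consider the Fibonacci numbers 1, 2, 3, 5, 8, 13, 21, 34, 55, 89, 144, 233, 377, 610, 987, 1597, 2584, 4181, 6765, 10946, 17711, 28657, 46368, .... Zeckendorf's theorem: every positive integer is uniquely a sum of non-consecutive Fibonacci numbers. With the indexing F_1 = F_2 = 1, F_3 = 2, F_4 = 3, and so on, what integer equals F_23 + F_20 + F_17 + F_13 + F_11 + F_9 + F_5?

F_23 + F_20 + F_17 + F_13 + F_11 + F_9 + F_5 = 28657 + 6765 + 1597 + 233 + 89 + 34 + 5 = 37380.

37380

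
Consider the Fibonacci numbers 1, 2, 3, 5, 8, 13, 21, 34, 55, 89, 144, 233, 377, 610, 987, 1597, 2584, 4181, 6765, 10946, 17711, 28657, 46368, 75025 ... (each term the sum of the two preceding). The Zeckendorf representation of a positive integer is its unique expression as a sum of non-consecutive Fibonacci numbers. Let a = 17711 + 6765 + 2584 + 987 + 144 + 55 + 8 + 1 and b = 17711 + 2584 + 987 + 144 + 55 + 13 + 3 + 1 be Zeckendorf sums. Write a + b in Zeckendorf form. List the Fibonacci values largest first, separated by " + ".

46368 + 2584 + 610 + 144 + 34 + 13

The two numbers are 28255 and 21498, so their sum is 49753.
Greedily peel off the largest Fibonacci term at each step:
subtract 46368 from 49753: 3385 remains
subtract 2584 from 3385: 801 remains
subtract 610 from 801: 191 remains
subtract 144 from 191: 47 remains
subtract 34 from 47: 13 remains
subtract 13 from 13: 0 remains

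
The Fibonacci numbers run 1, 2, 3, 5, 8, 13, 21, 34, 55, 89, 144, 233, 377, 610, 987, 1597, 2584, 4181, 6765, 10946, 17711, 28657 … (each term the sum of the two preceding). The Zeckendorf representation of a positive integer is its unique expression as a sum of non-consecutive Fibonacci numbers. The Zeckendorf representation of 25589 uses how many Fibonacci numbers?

Repeatedly subtract the largest Fibonacci number that fits:
25589: greatest Fibonacci not exceeding it is 17711, leaving 7878
7878: greatest Fibonacci not exceeding it is 6765, leaving 1113
1113: greatest Fibonacci not exceeding it is 987, leaving 126
126: greatest Fibonacci not exceeding it is 89, leaving 37
37: greatest Fibonacci not exceeding it is 34, leaving 3
3: greatest Fibonacci not exceeding it is 3, leaving 0
25589 = 17711 + 6765 + 987 + 89 + 34 + 3, which has 6 terms.

6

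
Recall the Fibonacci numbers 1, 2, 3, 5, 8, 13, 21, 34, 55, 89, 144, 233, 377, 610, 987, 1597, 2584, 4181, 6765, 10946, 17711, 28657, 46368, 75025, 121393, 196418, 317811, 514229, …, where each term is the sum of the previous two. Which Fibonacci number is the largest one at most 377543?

317811 ≤ 377543 < 514229, so the largest Fibonacci number not exceeding 377543 is 317811.

317811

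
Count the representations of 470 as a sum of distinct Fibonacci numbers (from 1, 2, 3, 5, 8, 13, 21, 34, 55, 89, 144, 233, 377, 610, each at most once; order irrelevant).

Starting from the Zeckendorf form and repeatedly splitting a term F_k into F_{k−1} + F_{k−2} (when neither is already used) reaches every representation.
470 = 377+89+3+1 = 377+55+34+3+1 = 233+144+89+3+1 = 377+55+21+13+3+1 = … (4 more), for 8 in all.

8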